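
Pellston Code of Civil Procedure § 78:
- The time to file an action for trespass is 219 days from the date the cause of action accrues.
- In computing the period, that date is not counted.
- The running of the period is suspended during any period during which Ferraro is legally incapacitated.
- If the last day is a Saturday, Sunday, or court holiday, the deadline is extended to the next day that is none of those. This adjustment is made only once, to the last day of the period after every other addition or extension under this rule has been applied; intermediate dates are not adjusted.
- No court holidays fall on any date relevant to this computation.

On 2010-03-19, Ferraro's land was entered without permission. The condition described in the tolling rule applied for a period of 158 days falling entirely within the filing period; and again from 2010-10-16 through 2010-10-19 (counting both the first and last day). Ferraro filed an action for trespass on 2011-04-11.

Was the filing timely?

No

219 days after 2010-03-19 is October 24, 2010.
Tolling adds 158 days: October 24, 2010 + 158 days = March 31, 2011.
From October 16, 2010 through October 19, 2010 inclusive is 4 days; tolling adds 4 days: March 31, 2011 + 4 days = April 4, 2011.
April 4, 2011 is a Monday and not a court holiday, so no extension applies.
The deadline is April 4, 2011; the filing on April 11, 2011 is after that date.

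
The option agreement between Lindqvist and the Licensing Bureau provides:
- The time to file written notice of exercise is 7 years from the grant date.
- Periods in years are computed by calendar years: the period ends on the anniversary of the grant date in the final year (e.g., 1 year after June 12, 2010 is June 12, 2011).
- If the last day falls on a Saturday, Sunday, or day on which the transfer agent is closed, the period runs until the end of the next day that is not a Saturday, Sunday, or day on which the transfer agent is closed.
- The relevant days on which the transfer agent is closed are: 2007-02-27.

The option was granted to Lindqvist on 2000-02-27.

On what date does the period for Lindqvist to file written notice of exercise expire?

7 years after 2000-02-27 is February 27, 2007.
February 27, 2007 is a listed holiday. The next qualifying day is February 28, 2007.

February 28, 2007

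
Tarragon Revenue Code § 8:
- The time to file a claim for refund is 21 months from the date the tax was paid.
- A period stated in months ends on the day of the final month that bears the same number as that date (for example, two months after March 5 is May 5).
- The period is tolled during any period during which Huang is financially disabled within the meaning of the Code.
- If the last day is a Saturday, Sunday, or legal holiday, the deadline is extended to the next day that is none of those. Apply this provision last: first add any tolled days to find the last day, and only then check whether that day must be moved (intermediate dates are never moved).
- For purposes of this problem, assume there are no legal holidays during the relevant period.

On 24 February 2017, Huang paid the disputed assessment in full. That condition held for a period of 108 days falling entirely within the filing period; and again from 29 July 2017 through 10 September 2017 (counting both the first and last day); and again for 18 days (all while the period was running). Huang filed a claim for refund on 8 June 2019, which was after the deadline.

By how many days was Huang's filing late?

26 days

21 months after 24 February 2017 is November 24, 2018.
Tolling adds 108 days: November 24, 2018 + 108 days = March 12, 2019.
From July 29, 2017 through September 10, 2017 inclusive is 44 days; tolling adds 44 days: March 12, 2019 + 44 days = April 25, 2019.
Tolling adds 18 days: April 25, 2019 + 18 days = May 13, 2019.
May 13, 2019 is a Monday and not a legal holiday, so no extension applies.
The deadline is May 13, 2019; from May 13, 2019 to June 8, 2019 is 26 days.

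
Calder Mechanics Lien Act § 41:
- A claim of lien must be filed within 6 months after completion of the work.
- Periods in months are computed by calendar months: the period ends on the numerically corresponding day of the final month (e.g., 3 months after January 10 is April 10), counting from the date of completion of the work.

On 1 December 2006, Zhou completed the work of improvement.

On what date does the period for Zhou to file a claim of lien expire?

6 months after 1 December 2006 is June 1, 2007.

June 1, 2007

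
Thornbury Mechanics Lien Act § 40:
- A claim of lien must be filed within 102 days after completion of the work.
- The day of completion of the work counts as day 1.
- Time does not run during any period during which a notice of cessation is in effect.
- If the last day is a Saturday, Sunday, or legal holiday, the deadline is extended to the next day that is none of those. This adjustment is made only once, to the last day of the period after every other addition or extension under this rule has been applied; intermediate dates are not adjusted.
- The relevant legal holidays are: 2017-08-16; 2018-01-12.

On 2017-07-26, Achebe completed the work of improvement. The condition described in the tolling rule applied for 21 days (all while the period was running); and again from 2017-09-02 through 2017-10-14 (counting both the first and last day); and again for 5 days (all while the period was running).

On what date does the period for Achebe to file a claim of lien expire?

Counting 2017-07-26 as day 1, day 102 is November 4, 2017.
Tolling adds 21 days: November 4, 2017 + 21 days = November 25, 2017.
From September 2, 2017 through October 14, 2017 inclusive is 43 days; tolling adds 43 days: November 25, 2017 + 43 days = January 7, 2018.
Tolling adds 5 days: January 7, 2018 + 5 days = January 12, 2018.
January 12, 2018 is a listed holiday; January 13, 2018 is Saturday; January 14, 2018 is Sunday. The next qualifying day is January 15, 2018.

January 15, 2018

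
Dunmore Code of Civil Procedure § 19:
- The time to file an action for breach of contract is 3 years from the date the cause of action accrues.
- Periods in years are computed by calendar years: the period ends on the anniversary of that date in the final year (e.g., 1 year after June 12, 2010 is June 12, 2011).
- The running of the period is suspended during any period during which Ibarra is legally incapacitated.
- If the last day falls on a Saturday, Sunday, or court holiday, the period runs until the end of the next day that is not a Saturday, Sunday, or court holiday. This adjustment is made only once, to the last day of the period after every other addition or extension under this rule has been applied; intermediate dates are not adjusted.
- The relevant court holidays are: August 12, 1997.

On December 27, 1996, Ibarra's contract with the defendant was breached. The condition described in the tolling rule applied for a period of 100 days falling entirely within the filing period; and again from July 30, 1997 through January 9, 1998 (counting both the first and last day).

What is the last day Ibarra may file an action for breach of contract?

3 years after December 27, 1996 is December 27, 1999.
Tolling adds 100 days: December 27, 1999 + 100 days = April 5, 2000.
From July 30, 1997 through January 9, 1998 inclusive is 164 days; tolling adds 164 days: April 5, 2000 + 164 days = September 16, 2000.
September 16, 2000 is Saturday; September 17, 2000 is Sunday. The next qualifying day is September 18, 2000.

September 18, 2000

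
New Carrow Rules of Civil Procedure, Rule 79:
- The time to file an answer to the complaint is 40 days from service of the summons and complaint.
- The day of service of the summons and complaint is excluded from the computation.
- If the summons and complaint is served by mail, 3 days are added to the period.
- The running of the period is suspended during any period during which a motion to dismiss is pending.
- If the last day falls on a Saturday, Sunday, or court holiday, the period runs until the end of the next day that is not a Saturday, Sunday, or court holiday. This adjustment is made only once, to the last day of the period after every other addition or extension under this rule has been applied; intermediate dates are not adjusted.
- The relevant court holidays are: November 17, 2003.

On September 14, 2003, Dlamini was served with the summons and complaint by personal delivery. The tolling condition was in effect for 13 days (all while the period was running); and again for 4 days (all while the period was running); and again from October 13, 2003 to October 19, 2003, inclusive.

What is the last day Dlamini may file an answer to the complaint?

40 days after September 14, 2003 is October 24, 2003.
Service was not by mail, so no mail extension applies.
Tolling adds 13 days: October 24, 2003 + 13 days = November 6, 2003.
Tolling adds 4 days: November 6, 2003 + 4 days = November 10, 2003.
From October 13, 2003 through October 19, 2003 inclusive is 7 days; tolling adds 7 days: November 10, 2003 + 7 days = November 17, 2003.
November 17, 2003 is a listed holiday. The next qualifying day is November 18, 2003.

November 18, 2003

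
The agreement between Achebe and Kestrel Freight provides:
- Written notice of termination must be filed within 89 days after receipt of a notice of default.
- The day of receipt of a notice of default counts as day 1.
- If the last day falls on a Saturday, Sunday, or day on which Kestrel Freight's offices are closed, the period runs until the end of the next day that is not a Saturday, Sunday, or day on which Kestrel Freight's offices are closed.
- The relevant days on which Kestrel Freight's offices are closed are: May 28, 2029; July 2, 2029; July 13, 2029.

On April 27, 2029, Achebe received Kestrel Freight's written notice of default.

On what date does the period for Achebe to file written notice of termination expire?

July 24, 2029

Counting April 27, 2029 as day 1, day 89 is July 24, 2029.
July 24, 2029 is a Tuesday and not a day on which Kestrel Freight's offices are closed, so no extension applies.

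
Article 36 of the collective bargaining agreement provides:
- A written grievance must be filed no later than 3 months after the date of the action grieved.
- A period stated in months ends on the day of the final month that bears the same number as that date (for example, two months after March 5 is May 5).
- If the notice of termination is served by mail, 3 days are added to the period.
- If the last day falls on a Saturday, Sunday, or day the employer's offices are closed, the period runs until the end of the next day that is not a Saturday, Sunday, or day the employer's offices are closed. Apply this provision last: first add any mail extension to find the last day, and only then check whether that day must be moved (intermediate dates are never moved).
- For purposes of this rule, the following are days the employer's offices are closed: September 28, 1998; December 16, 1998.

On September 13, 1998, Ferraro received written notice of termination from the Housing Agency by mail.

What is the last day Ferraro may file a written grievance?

December 17, 1998

3 months after September 13, 1998 is December 13, 1998.
Service was by mail, adding 3 days: December 13, 1998 + 3 days = December 16, 1998.
December 16, 1998 is a listed holiday. The next qualifying day is December 17, 1998.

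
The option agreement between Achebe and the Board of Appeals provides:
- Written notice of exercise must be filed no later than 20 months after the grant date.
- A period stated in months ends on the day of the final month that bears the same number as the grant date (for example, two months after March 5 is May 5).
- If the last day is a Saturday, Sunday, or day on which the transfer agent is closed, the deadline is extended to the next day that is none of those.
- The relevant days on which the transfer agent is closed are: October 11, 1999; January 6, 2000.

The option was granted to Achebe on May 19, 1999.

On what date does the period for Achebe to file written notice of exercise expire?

20 months after May 19, 1999 is January 19, 2001.
January 19, 2001 is a Friday and not a day on which the transfer agent is closed, so no extension applies.

January 19, 2001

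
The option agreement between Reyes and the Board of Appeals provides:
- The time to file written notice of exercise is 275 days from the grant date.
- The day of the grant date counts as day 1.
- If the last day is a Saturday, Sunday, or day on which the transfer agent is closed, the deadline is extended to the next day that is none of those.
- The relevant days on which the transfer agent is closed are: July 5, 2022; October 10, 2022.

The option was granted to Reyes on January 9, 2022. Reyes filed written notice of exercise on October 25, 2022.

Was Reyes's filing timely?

No

Counting January 9, 2022 as day 1, day 275 is October 10, 2022.
October 10, 2022 is a listed holiday. The next qualifying day is October 11, 2022.
The deadline is October 11, 2022; the filing on October 25, 2022 is after that date.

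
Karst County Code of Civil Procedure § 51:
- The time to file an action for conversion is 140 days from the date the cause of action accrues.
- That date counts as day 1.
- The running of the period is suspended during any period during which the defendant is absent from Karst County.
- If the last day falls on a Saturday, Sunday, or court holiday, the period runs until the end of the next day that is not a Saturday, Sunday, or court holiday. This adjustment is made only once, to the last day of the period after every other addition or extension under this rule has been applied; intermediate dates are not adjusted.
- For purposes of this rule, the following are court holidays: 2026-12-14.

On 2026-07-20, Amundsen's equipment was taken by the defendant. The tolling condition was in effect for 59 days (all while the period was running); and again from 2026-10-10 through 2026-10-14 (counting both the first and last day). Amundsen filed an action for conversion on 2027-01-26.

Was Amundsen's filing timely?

Counting 2026-07-20 as day 1, day 140 is December 6, 2026.
Tolling adds 59 days: December 6, 2026 + 59 days = February 3, 2027.
From October 10, 2026 through October 14, 2026 inclusive is 5 days; tolling adds 5 days: February 3, 2027 + 5 days = February 8, 2027.
February 8, 2027 is a Monday and not a court holiday, so no extension applies.
The deadline is February 8, 2027; the filing on January 26, 2027 is on or before that date.

Yes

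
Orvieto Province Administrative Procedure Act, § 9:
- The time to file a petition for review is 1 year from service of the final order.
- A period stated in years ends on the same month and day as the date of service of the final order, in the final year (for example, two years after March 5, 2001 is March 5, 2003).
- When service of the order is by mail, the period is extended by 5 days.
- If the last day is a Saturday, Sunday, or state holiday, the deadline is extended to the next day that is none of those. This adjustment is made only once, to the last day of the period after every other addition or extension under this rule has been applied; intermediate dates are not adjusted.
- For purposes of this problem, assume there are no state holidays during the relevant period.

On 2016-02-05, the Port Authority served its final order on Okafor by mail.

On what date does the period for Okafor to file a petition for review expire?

February 10, 2017

1 year after 2016-02-05 is February 5, 2017.
Service was by mail, adding 5 days: February 5, 2017 + 5 days = February 10, 2017.
February 10, 2017 is a Friday and not a state holiday, so no extension applies.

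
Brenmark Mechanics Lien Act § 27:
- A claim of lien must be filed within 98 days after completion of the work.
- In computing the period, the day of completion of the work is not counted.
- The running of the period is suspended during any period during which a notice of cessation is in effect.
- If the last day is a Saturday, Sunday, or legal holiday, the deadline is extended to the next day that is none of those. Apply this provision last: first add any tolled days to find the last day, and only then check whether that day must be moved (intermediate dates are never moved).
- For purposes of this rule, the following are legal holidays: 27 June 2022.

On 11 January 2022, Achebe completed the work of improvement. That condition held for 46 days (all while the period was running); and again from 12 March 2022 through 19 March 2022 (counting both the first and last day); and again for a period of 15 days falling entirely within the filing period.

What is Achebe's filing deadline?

98 days after 11 January 2022 is April 19, 2022.
Tolling adds 46 days: April 19, 2022 + 46 days = June 4, 2022.
From March 12, 2022 through March 19, 2022 inclusive is 8 days; tolling adds 8 days: June 4, 2022 + 8 days = June 12, 2022.
Tolling adds 15 days: June 12, 2022 + 15 days = June 27, 2022.
June 27, 2022 is a listed holiday. The next qualifying day is June 28, 2022.

June 28, 2022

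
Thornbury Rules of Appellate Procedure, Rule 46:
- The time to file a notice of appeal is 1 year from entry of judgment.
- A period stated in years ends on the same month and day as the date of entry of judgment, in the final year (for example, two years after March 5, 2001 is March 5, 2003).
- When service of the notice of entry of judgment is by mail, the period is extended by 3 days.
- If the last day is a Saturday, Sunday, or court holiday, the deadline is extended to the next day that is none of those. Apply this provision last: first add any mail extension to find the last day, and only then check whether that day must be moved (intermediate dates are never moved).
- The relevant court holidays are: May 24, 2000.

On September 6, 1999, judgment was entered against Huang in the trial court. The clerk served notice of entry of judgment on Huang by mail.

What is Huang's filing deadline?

September 11, 2000

1 year after September 6, 1999 is September 6, 2000.
Service was by mail, adding 3 days: September 6, 2000 + 3 days = September 9, 2000.
September 9, 2000 is Saturday; September 10, 2000 is Sunday. The next qualifying day is September 11, 2000.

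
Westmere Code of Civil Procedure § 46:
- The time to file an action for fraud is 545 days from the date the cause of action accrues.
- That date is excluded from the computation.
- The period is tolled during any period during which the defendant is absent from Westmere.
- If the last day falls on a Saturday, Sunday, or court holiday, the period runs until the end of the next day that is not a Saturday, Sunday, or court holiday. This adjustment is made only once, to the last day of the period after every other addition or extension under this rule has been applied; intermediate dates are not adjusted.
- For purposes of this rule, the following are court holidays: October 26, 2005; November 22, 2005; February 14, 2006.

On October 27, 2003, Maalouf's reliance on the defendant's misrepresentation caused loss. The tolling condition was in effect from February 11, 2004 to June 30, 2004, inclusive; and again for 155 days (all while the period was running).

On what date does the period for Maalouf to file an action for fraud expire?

545 days after October 27, 2003 is April 24, 2005.
From February 11, 2004 through June 30, 2004 inclusive is 141 days; tolling adds 141 days: April 24, 2005 + 141 days = September 12, 2005.
Tolling adds 155 days: September 12, 2005 + 155 days = February 14, 2006.
February 14, 2006 is a listed holiday. The next qualifying day is February 15, 2006.

February 15, 2006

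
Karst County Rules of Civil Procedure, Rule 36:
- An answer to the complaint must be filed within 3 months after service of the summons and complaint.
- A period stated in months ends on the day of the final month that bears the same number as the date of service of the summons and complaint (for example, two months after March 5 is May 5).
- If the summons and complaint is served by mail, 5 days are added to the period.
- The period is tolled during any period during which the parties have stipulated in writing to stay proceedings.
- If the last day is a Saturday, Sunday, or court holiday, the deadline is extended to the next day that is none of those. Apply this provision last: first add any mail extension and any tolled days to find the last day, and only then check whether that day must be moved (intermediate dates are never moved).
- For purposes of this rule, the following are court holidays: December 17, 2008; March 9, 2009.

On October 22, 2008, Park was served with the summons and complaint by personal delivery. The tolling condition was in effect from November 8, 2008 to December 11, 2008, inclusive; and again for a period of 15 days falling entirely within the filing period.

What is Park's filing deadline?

March 12, 2009

3 months after October 22, 2008 is January 22, 2009.
Service was not by mail, so no mail extension applies.
From November 8, 2008 through December 11, 2008 inclusive is 34 days; tolling adds 34 days: January 22, 2009 + 34 days = February 25, 2009.
Tolling adds 15 days: February 25, 2009 + 15 days = March 12, 2009.
March 12, 2009 is a Thursday and not a court holiday, so no extension applies.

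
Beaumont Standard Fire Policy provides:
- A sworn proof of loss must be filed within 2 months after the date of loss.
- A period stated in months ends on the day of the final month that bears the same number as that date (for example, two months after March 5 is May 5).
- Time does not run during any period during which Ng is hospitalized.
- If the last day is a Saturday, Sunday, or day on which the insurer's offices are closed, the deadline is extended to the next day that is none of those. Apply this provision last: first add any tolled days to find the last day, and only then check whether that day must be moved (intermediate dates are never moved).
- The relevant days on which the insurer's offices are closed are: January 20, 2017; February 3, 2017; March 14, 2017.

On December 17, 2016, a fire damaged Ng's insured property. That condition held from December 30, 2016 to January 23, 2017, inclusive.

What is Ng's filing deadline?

2 months after December 17, 2016 is February 17, 2017.
From December 30, 2016 through January 23, 2017 inclusive is 25 days; tolling adds 25 days: February 17, 2017 + 25 days = March 14, 2017.
March 14, 2017 is a listed holiday. The next qualifying day is March 15, 2017.

March 15, 2017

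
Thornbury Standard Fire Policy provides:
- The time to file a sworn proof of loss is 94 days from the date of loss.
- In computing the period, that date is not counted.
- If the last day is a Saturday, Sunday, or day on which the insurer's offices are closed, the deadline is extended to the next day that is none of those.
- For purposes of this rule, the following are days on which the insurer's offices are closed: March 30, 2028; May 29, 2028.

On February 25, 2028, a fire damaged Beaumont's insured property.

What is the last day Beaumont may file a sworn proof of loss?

94 days after February 25, 2028 is May 29, 2028.
May 29, 2028 is a listed holiday. The next qualifying day is May 30, 2028.

May 30, 2028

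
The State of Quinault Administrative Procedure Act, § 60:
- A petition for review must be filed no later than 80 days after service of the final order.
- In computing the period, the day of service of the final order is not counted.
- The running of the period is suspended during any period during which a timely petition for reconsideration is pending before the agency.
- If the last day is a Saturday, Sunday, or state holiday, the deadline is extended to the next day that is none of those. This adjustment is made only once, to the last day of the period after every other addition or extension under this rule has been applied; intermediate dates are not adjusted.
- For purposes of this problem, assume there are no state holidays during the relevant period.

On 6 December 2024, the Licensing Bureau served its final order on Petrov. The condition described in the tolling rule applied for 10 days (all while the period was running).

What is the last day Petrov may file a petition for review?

March 6, 2025

80 days after 6 December 2024 is February 24, 2025.
Tolling adds 10 days: February 24, 2025 + 10 days = March 6, 2025.
March 6, 2025 is a Thursday and not a state holiday, so no extension applies.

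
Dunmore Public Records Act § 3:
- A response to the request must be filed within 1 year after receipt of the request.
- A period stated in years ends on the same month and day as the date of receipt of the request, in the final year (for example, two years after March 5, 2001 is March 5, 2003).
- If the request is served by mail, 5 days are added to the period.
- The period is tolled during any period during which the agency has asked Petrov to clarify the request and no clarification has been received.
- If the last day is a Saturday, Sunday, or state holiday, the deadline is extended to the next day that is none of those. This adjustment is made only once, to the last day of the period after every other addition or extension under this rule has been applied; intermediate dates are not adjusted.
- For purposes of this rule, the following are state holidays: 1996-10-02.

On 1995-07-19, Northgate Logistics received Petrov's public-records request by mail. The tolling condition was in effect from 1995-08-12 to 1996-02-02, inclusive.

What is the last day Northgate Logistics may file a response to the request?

1 year after 1995-07-19 is July 19, 1996.
Service was by mail, adding 5 days: July 19, 1996 + 5 days = July 24, 1996.
From August 12, 1995 through February 2, 1996 inclusive is 175 days; tolling adds 175 days: July 24, 1996 + 175 days = January 15, 1997.
January 15, 1997 is a Wednesday and not a state holiday, so no extension applies.

January 15, 1997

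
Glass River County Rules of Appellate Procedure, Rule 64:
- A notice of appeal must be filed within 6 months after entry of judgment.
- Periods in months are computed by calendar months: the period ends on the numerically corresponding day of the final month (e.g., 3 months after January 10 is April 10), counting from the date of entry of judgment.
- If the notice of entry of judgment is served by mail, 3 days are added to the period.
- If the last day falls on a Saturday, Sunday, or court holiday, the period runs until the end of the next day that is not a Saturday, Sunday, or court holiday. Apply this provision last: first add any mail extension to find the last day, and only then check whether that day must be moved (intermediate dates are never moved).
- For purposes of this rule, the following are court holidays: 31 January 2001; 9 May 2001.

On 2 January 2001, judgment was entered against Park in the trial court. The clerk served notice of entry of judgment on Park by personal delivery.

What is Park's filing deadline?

July 2, 2001

6 months after 2 January 2001 is July 2, 2001.
Service was not by mail, so no mail extension applies.
July 2, 2001 is a Monday and not a court holiday, so no extension applies.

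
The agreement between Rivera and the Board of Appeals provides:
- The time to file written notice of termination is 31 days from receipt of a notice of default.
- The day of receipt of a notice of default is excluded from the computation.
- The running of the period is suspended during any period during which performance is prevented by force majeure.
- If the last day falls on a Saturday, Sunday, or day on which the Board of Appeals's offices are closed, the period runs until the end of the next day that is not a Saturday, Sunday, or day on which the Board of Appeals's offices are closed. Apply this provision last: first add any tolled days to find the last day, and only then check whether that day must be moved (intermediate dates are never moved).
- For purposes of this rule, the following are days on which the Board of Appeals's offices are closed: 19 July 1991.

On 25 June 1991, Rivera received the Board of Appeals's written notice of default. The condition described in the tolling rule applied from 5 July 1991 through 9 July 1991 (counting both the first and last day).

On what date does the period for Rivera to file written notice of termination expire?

July 31, 1991

31 days after 25 June 1991 is July 26, 1991.
From July 5, 1991 through July 9, 1991 inclusive is 5 days; tolling adds 5 days: July 26, 1991 + 5 days = July 31, 1991.
July 31, 1991 is a Wednesday and not a day on which the Board of Appeals's offices are closed, so no extension applies.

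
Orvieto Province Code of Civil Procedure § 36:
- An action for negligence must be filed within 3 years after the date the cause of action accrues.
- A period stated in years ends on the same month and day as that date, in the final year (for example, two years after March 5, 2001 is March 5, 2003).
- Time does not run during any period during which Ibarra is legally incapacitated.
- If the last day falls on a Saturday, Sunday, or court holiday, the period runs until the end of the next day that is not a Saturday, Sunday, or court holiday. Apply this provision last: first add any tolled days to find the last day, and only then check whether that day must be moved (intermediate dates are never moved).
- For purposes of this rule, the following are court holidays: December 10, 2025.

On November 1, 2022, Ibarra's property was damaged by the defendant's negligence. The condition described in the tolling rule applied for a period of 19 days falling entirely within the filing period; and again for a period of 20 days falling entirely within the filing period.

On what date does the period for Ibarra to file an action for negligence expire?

December 11, 2025

3 years after November 1, 2022 is November 1, 2025.
Tolling adds 19 days: November 1, 2025 + 19 days = November 20, 2025.
Tolling adds 20 days: November 20, 2025 + 20 days = December 10, 2025.
December 10, 2025 is a listed holiday. The next qualifying day is December 11, 2025.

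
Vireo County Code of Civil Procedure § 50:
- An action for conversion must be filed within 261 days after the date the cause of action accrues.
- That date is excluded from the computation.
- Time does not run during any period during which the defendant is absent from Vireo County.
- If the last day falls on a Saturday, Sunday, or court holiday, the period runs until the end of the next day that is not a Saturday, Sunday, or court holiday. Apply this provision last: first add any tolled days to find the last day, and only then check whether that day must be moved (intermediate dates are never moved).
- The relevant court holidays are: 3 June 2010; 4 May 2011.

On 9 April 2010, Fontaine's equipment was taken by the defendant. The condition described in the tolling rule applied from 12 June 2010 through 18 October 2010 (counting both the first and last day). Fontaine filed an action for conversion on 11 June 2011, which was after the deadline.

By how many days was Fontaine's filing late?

261 days after 9 April 2010 is December 26, 2010.
From June 12, 2010 through October 18, 2010 inclusive is 129 days; tolling adds 129 days: December 26, 2010 + 129 days = May 4, 2011.
May 4, 2011 is a listed holiday. The next qualifying day is May 5, 2011.
The deadline is May 5, 2011; from May 5, 2011 to June 11, 2011 is 37 days.

37 days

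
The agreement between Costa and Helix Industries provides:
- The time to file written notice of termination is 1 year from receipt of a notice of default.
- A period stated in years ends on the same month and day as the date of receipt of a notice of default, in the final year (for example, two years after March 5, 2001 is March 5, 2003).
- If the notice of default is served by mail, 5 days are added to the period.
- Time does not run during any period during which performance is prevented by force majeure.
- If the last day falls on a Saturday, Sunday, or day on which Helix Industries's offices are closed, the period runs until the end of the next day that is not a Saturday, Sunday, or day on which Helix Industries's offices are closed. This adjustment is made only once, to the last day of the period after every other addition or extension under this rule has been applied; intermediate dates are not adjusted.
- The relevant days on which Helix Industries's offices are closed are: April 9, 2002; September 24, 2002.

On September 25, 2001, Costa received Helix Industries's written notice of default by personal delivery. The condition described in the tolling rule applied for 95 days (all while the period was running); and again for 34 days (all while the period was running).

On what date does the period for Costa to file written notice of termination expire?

February 3, 2003

1 year after September 25, 2001 is September 25, 2002.
Service was not by mail, so no mail extension applies.
Tolling adds 95 days: September 25, 2002 + 95 days = December 29, 2002.
Tolling adds 34 days: December 29, 2002 + 34 days = February 1, 2003.
February 1, 2003 is Saturday; February 2, 2003 is Sunday. The next qualifying day is February 3, 2003.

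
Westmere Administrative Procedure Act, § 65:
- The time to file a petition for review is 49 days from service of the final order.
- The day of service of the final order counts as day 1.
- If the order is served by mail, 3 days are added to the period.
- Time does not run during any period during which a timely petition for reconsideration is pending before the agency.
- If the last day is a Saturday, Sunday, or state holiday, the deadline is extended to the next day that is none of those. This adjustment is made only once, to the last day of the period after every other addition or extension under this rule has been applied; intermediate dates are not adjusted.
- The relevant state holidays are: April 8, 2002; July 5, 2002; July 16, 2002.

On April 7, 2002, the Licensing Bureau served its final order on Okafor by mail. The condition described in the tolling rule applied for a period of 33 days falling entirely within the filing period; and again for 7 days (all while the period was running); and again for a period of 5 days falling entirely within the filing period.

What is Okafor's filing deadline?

July 12, 2002

Counting April 7, 2002 as day 1, day 49 is May 25, 2002.
Service was by mail, adding 3 days: May 25, 2002 + 3 days = May 28, 2002.
Tolling adds 33 days: May 28, 2002 + 33 days = June 30, 2002.
Tolling adds 7 days: June 30, 2002 + 7 days = July 7, 2002.
Tolling adds 5 days: July 7, 2002 + 5 days = July 12, 2002.
July 12, 2002 is a Friday and not a state holiday, so no extension applies.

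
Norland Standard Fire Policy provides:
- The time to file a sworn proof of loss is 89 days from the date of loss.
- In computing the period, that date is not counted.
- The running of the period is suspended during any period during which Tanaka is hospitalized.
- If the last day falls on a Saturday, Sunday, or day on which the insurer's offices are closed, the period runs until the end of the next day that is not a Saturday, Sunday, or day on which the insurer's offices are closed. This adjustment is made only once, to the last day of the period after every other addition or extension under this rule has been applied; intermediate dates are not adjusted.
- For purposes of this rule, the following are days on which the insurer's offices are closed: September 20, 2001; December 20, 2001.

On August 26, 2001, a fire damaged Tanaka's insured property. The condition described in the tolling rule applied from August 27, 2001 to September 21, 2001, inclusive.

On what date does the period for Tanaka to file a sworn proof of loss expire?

89 days after August 26, 2001 is November 23, 2001.
From August 27, 2001 through September 21, 2001 inclusive is 26 days; tolling adds 26 days: November 23, 2001 + 26 days = December 19, 2001.
December 19, 2001 is a Wednesday and not a day on which the insurer's offices are closed, so no extension applies.

December 19, 2001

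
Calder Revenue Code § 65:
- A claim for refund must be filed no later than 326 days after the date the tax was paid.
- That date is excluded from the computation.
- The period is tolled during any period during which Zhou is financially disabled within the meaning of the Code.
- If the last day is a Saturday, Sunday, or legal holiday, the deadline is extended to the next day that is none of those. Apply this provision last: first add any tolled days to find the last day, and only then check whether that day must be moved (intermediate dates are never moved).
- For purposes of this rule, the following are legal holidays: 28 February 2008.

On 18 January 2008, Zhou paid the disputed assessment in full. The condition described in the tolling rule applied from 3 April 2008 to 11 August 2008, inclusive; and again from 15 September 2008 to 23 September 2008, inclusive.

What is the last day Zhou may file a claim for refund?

April 28, 2009

326 days after 18 January 2008 is December 9, 2008.
From April 3, 2008 through August 11, 2008 inclusive is 131 days; tolling adds 131 days: December 9, 2008 + 131 days = April 19, 2009.
From September 15, 2008 through September 23, 2008 inclusive is 9 days; tolling adds 9 days: April 19, 2009 + 9 days = April 28, 2009.
April 28, 2009 is a Tuesday and not a legal holiday, so no extension applies.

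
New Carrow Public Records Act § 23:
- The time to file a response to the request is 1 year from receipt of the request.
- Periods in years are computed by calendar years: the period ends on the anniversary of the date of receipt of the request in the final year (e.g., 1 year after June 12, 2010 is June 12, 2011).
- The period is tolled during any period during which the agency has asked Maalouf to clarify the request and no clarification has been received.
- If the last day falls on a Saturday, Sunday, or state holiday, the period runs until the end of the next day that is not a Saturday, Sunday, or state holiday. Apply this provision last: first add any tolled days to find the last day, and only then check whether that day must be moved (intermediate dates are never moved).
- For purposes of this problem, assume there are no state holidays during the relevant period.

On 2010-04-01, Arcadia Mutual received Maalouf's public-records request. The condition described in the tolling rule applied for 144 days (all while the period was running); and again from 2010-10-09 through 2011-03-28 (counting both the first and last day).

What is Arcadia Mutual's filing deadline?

February 10, 2012

1 year after 2010-04-01 is April 1, 2011.
Tolling adds 144 days: April 1, 2011 + 144 days = August 23, 2011.
From October 9, 2010 through March 28, 2011 inclusive is 171 days; tolling adds 171 days: August 23, 2011 + 171 days = February 10, 2012.
February 10, 2012 is a Friday and not a state holiday, so no extension applies.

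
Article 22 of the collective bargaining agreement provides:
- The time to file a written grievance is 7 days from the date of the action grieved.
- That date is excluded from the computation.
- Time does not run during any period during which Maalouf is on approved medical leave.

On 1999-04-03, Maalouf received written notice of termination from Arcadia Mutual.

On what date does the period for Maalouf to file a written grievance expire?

April 10, 1999

7 days after 1999-04-03 is April 10, 1999.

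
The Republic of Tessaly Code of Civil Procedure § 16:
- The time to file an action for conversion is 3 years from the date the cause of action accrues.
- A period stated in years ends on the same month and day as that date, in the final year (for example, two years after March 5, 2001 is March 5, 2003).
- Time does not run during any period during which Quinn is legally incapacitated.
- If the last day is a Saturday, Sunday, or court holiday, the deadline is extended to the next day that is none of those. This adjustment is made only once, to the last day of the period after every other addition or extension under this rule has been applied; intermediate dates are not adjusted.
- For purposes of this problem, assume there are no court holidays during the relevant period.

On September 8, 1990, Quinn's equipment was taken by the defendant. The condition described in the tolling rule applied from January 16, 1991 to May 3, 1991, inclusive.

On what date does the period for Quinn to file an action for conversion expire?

December 27, 1993

3 years after September 8, 1990 is September 8, 1993.
From January 16, 1991 through May 3, 1991 inclusive is 108 days; tolling adds 108 days: September 8, 1993 + 108 days = December 25, 1993.
December 25, 1993 is Saturday; December 26, 1993 is Sunday. The next qualifying day is December 27, 1993.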